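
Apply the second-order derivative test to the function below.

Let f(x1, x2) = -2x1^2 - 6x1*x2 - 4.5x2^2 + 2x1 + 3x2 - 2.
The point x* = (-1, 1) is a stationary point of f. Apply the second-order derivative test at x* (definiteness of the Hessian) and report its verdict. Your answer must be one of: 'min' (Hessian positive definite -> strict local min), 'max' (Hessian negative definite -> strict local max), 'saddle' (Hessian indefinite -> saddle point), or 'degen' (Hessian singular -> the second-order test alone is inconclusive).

Compute the Hessian H = grad^2 f:
  H = [[-4, -6], [-6, -9]]
Verify stationarity: grad f(x*) = H x* + g = (0, 0).
Eigenvalues of H: -13, 0.
H has a zero eigenvalue (singular; negative semidefinite but not definite), so H is neither positive definite, negative definite, nor indefinite. The second-order test alone is inconclusive -> degen.
(Indeed, f is constant along the null direction of H through x*, so x* is not a strict local extremum.)

degen


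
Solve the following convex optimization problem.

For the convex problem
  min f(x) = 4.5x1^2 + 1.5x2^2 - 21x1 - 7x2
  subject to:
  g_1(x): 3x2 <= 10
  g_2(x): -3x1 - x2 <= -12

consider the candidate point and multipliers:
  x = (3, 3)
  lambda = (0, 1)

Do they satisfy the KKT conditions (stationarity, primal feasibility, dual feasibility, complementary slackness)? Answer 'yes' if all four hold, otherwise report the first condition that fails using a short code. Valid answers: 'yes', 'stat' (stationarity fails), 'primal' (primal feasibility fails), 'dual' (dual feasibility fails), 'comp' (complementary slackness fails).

Gradient of f: grad f(x) = Q x + c = (6, 2)
Constraint values g_i(x) = a_i^T x - b_i:
  g_1((3, 3)) = -1
  g_2((3, 3)) = 0
Stationarity residual: grad f(x) + sum_i lambda_i a_i = (3, 1)
  -> stationarity FAILS
Primal feasibility (all g_i <= 0): OK
Dual feasibility (all lambda_i >= 0): OK
Complementary slackness (lambda_i * g_i(x) = 0 for all i): OK

Verdict: the first failing condition is stationarity -> stat.

stat


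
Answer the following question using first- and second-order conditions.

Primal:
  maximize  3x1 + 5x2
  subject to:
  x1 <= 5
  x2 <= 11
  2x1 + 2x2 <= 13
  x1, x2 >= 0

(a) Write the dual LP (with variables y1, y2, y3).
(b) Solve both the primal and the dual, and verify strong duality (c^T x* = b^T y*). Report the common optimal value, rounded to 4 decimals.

The standard primal-dual pair for 'max c^T x s.t. A x <= b, x >= 0' is:
  Dual:  min b^T y  s.t.  A^T y >= c,  y >= 0.

So the dual LP is:
  minimize  5y1 + 11y2 + 13y3
  subject to:
    y1 + 2y3 >= 3
    y2 + 2y3 >= 5
    y1, y2, y3 >= 0

Solving the primal: x* = (0, 6.5).
  primal value c^T x* = 32.5.
Solving the dual: y* = (0, 0, 2.5).
  dual value b^T y* = 32.5.
Strong duality: c^T x* = b^T y*. Confirmed.

32.5


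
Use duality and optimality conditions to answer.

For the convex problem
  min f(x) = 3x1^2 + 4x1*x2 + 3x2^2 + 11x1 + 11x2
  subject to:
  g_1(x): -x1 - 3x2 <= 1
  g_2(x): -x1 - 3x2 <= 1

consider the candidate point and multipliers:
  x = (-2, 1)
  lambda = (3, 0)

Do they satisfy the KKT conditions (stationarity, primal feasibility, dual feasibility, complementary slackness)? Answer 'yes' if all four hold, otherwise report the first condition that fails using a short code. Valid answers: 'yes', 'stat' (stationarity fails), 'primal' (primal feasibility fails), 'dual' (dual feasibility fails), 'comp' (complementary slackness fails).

Gradient of f: grad f(x) = Q x + c = (3, 9)
Constraint values g_i(x) = a_i^T x - b_i:
  g_1((-2, 1)) = -2
  g_2((-2, 1)) = -2
Stationarity residual: grad f(x) + sum_i lambda_i a_i = (0, 0)
  -> stationarity OK
Primal feasibility (all g_i <= 0): OK
Dual feasibility (all lambda_i >= 0): OK
Complementary slackness (lambda_i * g_i(x) = 0 for all i): FAILS

Verdict: the first failing condition is complementary_slackness -> comp.

comp


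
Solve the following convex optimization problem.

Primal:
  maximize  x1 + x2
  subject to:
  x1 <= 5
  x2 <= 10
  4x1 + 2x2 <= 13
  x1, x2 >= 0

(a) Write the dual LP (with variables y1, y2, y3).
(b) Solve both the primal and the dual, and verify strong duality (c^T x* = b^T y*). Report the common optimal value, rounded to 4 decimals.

The standard primal-dual pair for 'max c^T x s.t. A x <= b, x >= 0' is:
  Dual:  min b^T y  s.t.  A^T y >= c,  y >= 0.

So the dual LP is:
  minimize  5y1 + 10y2 + 13y3
  subject to:
    y1 + 4y3 >= 1
    y2 + 2y3 >= 1
    y1, y2, y3 >= 0

Solving the primal: x* = (0, 6.5).
  primal value c^T x* = 6.5.
Solving the dual: y* = (0, 0, 0.5).
  dual value b^T y* = 6.5.
Strong duality: c^T x* = b^T y*. Confirmed.

6.5


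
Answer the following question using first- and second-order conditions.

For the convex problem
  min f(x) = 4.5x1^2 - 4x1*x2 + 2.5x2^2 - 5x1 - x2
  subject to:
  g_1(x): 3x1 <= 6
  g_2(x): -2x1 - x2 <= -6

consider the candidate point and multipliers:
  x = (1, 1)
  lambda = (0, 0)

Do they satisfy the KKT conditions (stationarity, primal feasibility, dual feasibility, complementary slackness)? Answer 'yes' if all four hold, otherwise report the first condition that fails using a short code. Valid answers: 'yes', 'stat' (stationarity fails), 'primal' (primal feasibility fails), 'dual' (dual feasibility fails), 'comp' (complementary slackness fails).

Gradient of f: grad f(x) = Q x + c = (0, 0)
Constraint values g_i(x) = a_i^T x - b_i:
  g_1((1, 1)) = -3
  g_2((1, 1)) = 3
Stationarity residual: grad f(x) + sum_i lambda_i a_i = (0, 0)
  -> stationarity OK
Primal feasibility (all g_i <= 0): FAILS
Dual feasibility (all lambda_i >= 0): OK
Complementary slackness (lambda_i * g_i(x) = 0 for all i): OK

Verdict: the first failing condition is primal_feasibility -> primal.

primal


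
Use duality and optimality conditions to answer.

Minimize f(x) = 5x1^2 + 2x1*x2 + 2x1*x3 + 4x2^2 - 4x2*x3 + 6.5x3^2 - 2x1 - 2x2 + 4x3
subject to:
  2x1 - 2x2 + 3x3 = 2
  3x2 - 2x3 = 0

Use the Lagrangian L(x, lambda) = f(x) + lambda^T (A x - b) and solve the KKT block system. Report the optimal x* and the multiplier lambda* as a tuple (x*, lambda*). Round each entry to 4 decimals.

Form the Lagrangian:
  L(x, lambda) = (1/2) x^T Q x + c^T x + lambda^T (A x - b)
Stationarity (grad_x L = 0): Q x + c + A^T lambda = 0.
Primal feasibility: A x = b.

This gives the KKT block system:
  [ Q   A^T ] [ x     ]   [-c ]
  [ A    0  ] [ lambda ] = [ b ]

Solving the linear system:
  x*      = (0.9559, 0.0352, 0.0529)
  lambda* = (-3.8678, -2.5727)
  f(x*)   = 2.9824

x* = (0.9559, 0.0352, 0.0529), lambda* = (-3.8678, -2.5727)


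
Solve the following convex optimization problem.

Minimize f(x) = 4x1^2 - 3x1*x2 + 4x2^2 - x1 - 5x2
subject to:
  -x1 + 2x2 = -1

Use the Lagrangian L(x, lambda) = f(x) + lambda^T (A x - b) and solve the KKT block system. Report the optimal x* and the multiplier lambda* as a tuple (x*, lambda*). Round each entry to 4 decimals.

Form the Lagrangian:
  L(x, lambda) = (1/2) x^T Q x + c^T x + lambda^T (A x - b)
Stationarity (grad_x L = 0): Q x + c + A^T lambda = 0.
Primal feasibility: A x = b.

This gives the KKT block system:
  [ Q   A^T ] [ x     ]   [-c ]
  [ A    0  ] [ lambda ] = [ b ]

Solving the linear system:
  x*      = (0.5714, -0.2143)
  lambda* = (4.2143)
  f(x*)   = 2.3571

x* = (0.5714, -0.2143), lambda* = (4.2143)


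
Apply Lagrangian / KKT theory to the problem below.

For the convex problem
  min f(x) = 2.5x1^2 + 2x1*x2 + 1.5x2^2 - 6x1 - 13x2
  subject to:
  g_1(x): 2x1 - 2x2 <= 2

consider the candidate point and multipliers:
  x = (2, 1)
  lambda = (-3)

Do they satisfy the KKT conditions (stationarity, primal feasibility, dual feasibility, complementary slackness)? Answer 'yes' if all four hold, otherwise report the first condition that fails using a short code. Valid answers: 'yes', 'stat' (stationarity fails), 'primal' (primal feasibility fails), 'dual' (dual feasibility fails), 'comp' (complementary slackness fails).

Gradient of f: grad f(x) = Q x + c = (6, -6)
Constraint values g_i(x) = a_i^T x - b_i:
  g_1((2, 1)) = 0
Stationarity residual: grad f(x) + sum_i lambda_i a_i = (0, 0)
  -> stationarity OK
Primal feasibility (all g_i <= 0): OK
Dual feasibility (all lambda_i >= 0): FAILS
Complementary slackness (lambda_i * g_i(x) = 0 for all i): OK

Verdict: the first failing condition is dual_feasibility -> dual.

dual


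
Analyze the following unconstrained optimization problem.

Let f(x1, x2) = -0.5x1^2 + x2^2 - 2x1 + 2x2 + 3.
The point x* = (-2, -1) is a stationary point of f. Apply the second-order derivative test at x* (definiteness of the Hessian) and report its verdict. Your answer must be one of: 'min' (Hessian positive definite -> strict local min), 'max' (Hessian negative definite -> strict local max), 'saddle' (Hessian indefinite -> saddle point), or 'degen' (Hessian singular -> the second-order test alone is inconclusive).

Compute the Hessian H = grad^2 f:
  H = [[-1, 0], [0, 2]]
Verify stationarity: grad f(x*) = H x* + g = (0, 0).
Eigenvalues of H: -1, 2.
Eigenvalues have mixed signs, so H is indefinite -> x* is a saddle point.

saddle


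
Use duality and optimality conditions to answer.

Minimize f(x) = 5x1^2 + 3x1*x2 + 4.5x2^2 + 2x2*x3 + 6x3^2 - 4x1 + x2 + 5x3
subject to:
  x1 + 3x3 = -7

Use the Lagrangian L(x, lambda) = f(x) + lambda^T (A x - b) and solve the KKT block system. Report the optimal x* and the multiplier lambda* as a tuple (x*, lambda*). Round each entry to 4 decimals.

Form the Lagrangian:
  L(x, lambda) = (1/2) x^T Q x + c^T x + lambda^T (A x - b)
Stationarity (grad_x L = 0): Q x + c + A^T lambda = 0.
Primal feasibility: A x = b.

This gives the KKT block system:
  [ Q   A^T ] [ x     ]   [-c ]
  [ A    0  ] [ lambda ] = [ b ]

Solving the linear system:
  x*      = (-0.4304, 0.519, -2.1899)
  lambda* = (6.7468)
  f(x*)   = 19.2595

x* = (-0.4304, 0.519, -2.1899), lambda* = (6.7468)


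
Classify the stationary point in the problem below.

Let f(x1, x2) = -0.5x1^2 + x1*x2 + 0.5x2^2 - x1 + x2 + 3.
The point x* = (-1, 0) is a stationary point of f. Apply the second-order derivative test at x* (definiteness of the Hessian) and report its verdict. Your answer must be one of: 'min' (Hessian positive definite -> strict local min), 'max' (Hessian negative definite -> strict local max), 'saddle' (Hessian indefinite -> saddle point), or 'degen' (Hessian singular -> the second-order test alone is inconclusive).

Compute the Hessian H = grad^2 f:
  H = [[-1, 1], [1, 1]]
Verify stationarity: grad f(x*) = H x* + g = (0, 0).
Eigenvalues of H: -1.4142, 1.4142.
Eigenvalues have mixed signs, so H is indefinite -> x* is a saddle point.

saddle


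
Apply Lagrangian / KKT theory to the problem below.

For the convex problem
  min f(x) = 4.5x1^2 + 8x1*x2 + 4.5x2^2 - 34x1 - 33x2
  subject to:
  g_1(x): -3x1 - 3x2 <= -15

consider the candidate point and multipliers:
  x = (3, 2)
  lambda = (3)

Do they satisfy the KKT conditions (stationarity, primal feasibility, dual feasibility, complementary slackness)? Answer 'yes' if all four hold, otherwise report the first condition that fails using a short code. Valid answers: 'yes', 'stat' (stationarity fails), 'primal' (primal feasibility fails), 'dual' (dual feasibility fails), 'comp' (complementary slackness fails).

Gradient of f: grad f(x) = Q x + c = (9, 9)
Constraint values g_i(x) = a_i^T x - b_i:
  g_1((3, 2)) = 0
Stationarity residual: grad f(x) + sum_i lambda_i a_i = (0, 0)
  -> stationarity OK
Primal feasibility (all g_i <= 0): OK
Dual feasibility (all lambda_i >= 0): OK
Complementary slackness (lambda_i * g_i(x) = 0 for all i): OK

Verdict: yes, KKT holds.

yes


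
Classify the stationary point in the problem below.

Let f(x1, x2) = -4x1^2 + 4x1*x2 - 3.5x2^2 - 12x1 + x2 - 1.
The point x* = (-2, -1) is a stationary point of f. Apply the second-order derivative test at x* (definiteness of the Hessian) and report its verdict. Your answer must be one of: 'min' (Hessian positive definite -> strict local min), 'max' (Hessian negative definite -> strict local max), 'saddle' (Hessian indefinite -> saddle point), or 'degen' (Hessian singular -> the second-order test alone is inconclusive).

Compute the Hessian H = grad^2 f:
  H = [[-8, 4], [4, -7]]
Verify stationarity: grad f(x*) = H x* + g = (0, 0).
Eigenvalues of H: -11.5311, -3.4689.
Both eigenvalues < 0, so H is negative definite -> x* is a strict local max.

max


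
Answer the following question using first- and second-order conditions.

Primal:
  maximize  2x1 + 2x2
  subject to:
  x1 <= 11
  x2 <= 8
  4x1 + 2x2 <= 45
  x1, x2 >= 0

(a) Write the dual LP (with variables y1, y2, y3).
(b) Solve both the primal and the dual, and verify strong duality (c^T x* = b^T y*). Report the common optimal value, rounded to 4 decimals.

The standard primal-dual pair for 'max c^T x s.t. A x <= b, x >= 0' is:
  Dual:  min b^T y  s.t.  A^T y >= c,  y >= 0.

So the dual LP is:
  minimize  11y1 + 8y2 + 45y3
  subject to:
    y1 + 4y3 >= 2
    y2 + 2y3 >= 2
    y1, y2, y3 >= 0

Solving the primal: x* = (7.25, 8).
  primal value c^T x* = 30.5.
Solving the dual: y* = (0, 1, 0.5).
  dual value b^T y* = 30.5.
Strong duality: c^T x* = b^T y*. Confirmed.

30.5


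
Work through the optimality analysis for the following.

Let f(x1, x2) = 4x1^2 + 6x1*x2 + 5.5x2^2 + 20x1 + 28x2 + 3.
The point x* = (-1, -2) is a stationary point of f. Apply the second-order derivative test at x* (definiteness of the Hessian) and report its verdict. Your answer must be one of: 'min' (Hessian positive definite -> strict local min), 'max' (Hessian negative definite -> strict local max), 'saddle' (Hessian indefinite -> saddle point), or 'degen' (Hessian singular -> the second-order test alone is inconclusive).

Compute the Hessian H = grad^2 f:
  H = [[8, 6], [6, 11]]
Verify stationarity: grad f(x*) = H x* + g = (0, 0).
Eigenvalues of H: 3.3153, 15.6847.
Both eigenvalues > 0, so H is positive definite -> x* is a strict local min.

min


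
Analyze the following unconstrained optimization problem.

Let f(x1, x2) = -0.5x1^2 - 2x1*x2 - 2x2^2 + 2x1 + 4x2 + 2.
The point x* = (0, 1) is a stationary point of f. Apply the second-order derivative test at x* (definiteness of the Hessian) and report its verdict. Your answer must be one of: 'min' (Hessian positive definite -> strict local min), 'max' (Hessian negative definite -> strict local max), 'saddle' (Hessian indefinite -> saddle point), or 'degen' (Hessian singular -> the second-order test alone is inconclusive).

Compute the Hessian H = grad^2 f:
  H = [[-1, -2], [-2, -4]]
Verify stationarity: grad f(x*) = H x* + g = (0, 0).
Eigenvalues of H: -5, 0.
H has a zero eigenvalue (singular; negative semidefinite but not definite), so H is neither positive definite, negative definite, nor indefinite. The second-order test alone is inconclusive -> degen.
(Indeed, f is constant along the null direction of H through x*, so x* is not a strict local extremum.)

degen


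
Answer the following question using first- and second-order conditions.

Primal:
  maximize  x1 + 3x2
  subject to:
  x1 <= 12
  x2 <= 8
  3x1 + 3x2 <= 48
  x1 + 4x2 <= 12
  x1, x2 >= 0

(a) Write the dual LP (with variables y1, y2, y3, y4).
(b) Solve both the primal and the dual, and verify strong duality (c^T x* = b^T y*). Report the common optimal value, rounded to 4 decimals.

The standard primal-dual pair for 'max c^T x s.t. A x <= b, x >= 0' is:
  Dual:  min b^T y  s.t.  A^T y >= c,  y >= 0.

So the dual LP is:
  minimize  12y1 + 8y2 + 48y3 + 12y4
  subject to:
    y1 + 3y3 + y4 >= 1
    y2 + 3y3 + 4y4 >= 3
    y1, y2, y3, y4 >= 0

Solving the primal: x* = (12, 0).
  primal value c^T x* = 12.
Solving the dual: y* = (0.25, 0, 0, 0.75).
  dual value b^T y* = 12.
Strong duality: c^T x* = b^T y*. Confirmed.

12


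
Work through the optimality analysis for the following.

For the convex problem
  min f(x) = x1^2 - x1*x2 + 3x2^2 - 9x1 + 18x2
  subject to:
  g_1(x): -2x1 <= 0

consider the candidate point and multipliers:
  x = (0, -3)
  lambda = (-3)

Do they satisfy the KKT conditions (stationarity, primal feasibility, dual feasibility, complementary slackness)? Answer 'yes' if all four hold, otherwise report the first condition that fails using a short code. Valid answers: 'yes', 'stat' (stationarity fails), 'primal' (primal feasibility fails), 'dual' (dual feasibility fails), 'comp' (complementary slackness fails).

Gradient of f: grad f(x) = Q x + c = (-6, 0)
Constraint values g_i(x) = a_i^T x - b_i:
  g_1((0, -3)) = 0
Stationarity residual: grad f(x) + sum_i lambda_i a_i = (0, 0)
  -> stationarity OK
Primal feasibility (all g_i <= 0): OK
Dual feasibility (all lambda_i >= 0): FAILS
Complementary slackness (lambda_i * g_i(x) = 0 for all i): OK

Verdict: the first failing condition is dual_feasibility -> dual.

dual


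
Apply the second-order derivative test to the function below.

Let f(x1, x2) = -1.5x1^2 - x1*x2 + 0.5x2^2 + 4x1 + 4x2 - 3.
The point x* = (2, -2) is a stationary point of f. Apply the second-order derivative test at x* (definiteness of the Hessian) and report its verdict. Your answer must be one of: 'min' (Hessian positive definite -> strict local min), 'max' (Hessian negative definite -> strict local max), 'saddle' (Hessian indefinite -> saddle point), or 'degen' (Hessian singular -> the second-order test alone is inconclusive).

Compute the Hessian H = grad^2 f:
  H = [[-3, -1], [-1, 1]]
Verify stationarity: grad f(x*) = H x* + g = (0, 0).
Eigenvalues of H: -3.2361, 1.2361.
Eigenvalues have mixed signs, so H is indefinite -> x* is a saddle point.

saddle


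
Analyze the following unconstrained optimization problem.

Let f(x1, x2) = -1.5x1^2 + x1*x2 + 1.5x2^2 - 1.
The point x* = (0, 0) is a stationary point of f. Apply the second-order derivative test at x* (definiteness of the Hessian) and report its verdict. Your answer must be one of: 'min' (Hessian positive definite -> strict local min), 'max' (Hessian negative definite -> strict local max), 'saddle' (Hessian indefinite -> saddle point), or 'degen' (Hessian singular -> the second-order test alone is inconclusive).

Compute the Hessian H = grad^2 f:
  H = [[-3, 1], [1, 3]]
Verify stationarity: grad f(x*) = H x* + g = (0, 0).
Eigenvalues of H: -3.1623, 3.1623.
Eigenvalues have mixed signs, so H is indefinite -> x* is a saddle point.

saddle


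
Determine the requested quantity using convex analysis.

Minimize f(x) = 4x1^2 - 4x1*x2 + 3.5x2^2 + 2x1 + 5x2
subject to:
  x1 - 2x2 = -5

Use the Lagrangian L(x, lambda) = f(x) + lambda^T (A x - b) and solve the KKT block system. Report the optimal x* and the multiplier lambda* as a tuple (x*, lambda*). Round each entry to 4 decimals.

Form the Lagrangian:
  L(x, lambda) = (1/2) x^T Q x + c^T x + lambda^T (A x - b)
Stationarity (grad_x L = 0): Q x + c + A^T lambda = 0.
Primal feasibility: A x = b.

This gives the KKT block system:
  [ Q   A^T ] [ x     ]   [-c ]
  [ A    0  ] [ lambda ] = [ b ]

Solving the linear system:
  x*      = (-0.5652, 2.2174)
  lambda* = (11.3913)
  f(x*)   = 33.4565

x* = (-0.5652, 2.2174), lambda* = (11.3913)


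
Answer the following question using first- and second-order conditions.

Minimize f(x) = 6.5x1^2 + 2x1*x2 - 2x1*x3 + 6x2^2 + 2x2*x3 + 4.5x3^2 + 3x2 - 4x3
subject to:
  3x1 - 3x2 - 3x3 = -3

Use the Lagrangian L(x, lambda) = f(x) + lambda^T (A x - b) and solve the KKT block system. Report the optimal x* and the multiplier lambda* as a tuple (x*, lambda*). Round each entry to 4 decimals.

Form the Lagrangian:
  L(x, lambda) = (1/2) x^T Q x + c^T x + lambda^T (A x - b)
Stationarity (grad_x L = 0): Q x + c + A^T lambda = 0.
Primal feasibility: A x = b.

This gives the KKT block system:
  [ Q   A^T ] [ x     ]   [-c ]
  [ A    0  ] [ lambda ] = [ b ]

Solving the linear system:
  x*      = (-0.1717, -0.0303, 0.8586)
  lambda* = (1.3367)
  f(x*)   = 0.2424

x* = (-0.1717, -0.0303, 0.8586), lambda* = (1.3367)


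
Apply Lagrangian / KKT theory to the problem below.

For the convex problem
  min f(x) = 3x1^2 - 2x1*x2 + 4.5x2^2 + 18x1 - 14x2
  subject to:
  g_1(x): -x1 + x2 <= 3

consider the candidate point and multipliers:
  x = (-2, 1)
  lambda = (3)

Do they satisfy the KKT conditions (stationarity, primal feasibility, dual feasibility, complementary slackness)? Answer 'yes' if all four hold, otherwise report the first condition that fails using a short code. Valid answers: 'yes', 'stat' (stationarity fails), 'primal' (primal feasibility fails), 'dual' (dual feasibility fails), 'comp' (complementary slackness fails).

Gradient of f: grad f(x) = Q x + c = (4, -1)
Constraint values g_i(x) = a_i^T x - b_i:
  g_1((-2, 1)) = 0
Stationarity residual: grad f(x) + sum_i lambda_i a_i = (1, 2)
  -> stationarity FAILS
Primal feasibility (all g_i <= 0): OK
Dual feasibility (all lambda_i >= 0): OK
Complementary slackness (lambda_i * g_i(x) = 0 for all i): OK

Verdict: the first failing condition is stationarity -> stat.

stat


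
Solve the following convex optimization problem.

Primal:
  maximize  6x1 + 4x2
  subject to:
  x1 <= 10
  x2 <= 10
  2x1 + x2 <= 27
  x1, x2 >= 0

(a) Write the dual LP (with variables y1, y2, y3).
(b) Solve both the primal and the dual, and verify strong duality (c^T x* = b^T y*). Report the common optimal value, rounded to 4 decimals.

The standard primal-dual pair for 'max c^T x s.t. A x <= b, x >= 0' is:
  Dual:  min b^T y  s.t.  A^T y >= c,  y >= 0.

So the dual LP is:
  minimize  10y1 + 10y2 + 27y3
  subject to:
    y1 + 2y3 >= 6
    y2 + y3 >= 4
    y1, y2, y3 >= 0

Solving the primal: x* = (8.5, 10).
  primal value c^T x* = 91.
Solving the dual: y* = (0, 1, 3).
  dual value b^T y* = 91.
Strong duality: c^T x* = b^T y*. Confirmed.

91


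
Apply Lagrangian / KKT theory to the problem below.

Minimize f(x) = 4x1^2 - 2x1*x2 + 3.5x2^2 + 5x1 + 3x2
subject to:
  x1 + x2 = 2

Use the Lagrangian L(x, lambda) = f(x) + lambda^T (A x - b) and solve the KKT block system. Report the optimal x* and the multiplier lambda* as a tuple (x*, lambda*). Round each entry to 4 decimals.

Form the Lagrangian:
  L(x, lambda) = (1/2) x^T Q x + c^T x + lambda^T (A x - b)
Stationarity (grad_x L = 0): Q x + c + A^T lambda = 0.
Primal feasibility: A x = b.

This gives the KKT block system:
  [ Q   A^T ] [ x     ]   [-c ]
  [ A    0  ] [ lambda ] = [ b ]

Solving the linear system:
  x*      = (0.8421, 1.1579)
  lambda* = (-9.4211)
  f(x*)   = 13.2632

x* = (0.8421, 1.1579), lambda* = (-9.4211)


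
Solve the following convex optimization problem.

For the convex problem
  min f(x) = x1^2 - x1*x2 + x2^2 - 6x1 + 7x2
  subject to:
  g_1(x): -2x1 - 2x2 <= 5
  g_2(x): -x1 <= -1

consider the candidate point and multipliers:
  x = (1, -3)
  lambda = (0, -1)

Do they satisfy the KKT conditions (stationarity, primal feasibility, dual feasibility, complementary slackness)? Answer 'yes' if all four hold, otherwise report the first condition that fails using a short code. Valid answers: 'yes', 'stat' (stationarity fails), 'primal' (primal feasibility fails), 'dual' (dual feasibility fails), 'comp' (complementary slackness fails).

Gradient of f: grad f(x) = Q x + c = (-1, 0)
Constraint values g_i(x) = a_i^T x - b_i:
  g_1((1, -3)) = -1
  g_2((1, -3)) = 0
Stationarity residual: grad f(x) + sum_i lambda_i a_i = (0, 0)
  -> stationarity OK
Primal feasibility (all g_i <= 0): OK
Dual feasibility (all lambda_i >= 0): FAILS
Complementary slackness (lambda_i * g_i(x) = 0 for all i): OK

Verdict: the first failing condition is dual_feasibility -> dual.

dual


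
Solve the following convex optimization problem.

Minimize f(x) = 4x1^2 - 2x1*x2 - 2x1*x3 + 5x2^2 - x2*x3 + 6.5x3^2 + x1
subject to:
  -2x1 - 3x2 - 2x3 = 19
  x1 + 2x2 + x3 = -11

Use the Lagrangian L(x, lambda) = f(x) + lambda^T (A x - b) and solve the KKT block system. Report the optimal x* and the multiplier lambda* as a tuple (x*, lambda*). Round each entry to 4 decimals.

Form the Lagrangian:
  L(x, lambda) = (1/2) x^T Q x + c^T x + lambda^T (A x - b)
Stationarity (grad_x L = 0): Q x + c + A^T lambda = 0.
Primal feasibility: A x = b.

This gives the KKT block system:
  [ Q   A^T ] [ x     ]   [-c ]
  [ A    0  ] [ lambda ] = [ b ]

Solving the linear system:
  x*      = (-3.16, -3, -1.84)
  lambda* = (-7.36, -0.12)
  f(x*)   = 67.68

x* = (-3.16, -3, -1.84), lambda* = (-7.36, -0.12)


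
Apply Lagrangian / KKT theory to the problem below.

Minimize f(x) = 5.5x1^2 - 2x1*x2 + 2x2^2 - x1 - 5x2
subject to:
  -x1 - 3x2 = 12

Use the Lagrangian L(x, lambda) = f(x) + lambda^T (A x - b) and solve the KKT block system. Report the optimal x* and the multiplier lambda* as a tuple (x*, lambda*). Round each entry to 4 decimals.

Form the Lagrangian:
  L(x, lambda) = (1/2) x^T Q x + c^T x + lambda^T (A x - b)
Stationarity (grad_x L = 0): Q x + c + A^T lambda = 0.
Primal feasibility: A x = b.

This gives the KKT block system:
  [ Q   A^T ] [ x     ]   [-c ]
  [ A    0  ] [ lambda ] = [ b ]

Solving the linear system:
  x*      = (-1.0957, -3.6348)
  lambda* = (-5.7826)
  f(x*)   = 44.3304

x* = (-1.0957, -3.6348), lambda* = (-5.7826)


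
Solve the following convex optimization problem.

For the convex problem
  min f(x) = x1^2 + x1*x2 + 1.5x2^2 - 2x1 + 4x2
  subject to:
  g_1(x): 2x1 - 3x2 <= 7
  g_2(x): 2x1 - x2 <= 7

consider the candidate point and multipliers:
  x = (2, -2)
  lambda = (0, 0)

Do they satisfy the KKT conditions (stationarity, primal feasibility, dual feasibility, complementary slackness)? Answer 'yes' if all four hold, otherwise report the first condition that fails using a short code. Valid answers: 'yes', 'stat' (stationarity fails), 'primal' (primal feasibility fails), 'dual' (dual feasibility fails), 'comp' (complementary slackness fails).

Gradient of f: grad f(x) = Q x + c = (0, 0)
Constraint values g_i(x) = a_i^T x - b_i:
  g_1((2, -2)) = 3
  g_2((2, -2)) = -1
Stationarity residual: grad f(x) + sum_i lambda_i a_i = (0, 0)
  -> stationarity OK
Primal feasibility (all g_i <= 0): FAILS
Dual feasibility (all lambda_i >= 0): OK
Complementary slackness (lambda_i * g_i(x) = 0 for all i): OK

Verdict: the first failing condition is primal_feasibility -> primal.

primal


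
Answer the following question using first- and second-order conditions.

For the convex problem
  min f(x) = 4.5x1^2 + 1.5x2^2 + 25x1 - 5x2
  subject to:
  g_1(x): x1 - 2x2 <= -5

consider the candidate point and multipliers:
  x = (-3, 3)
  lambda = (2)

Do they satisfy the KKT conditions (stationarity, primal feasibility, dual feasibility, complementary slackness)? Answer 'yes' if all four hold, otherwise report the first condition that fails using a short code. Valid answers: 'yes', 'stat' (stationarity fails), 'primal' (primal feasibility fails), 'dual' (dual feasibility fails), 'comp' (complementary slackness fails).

Gradient of f: grad f(x) = Q x + c = (-2, 4)
Constraint values g_i(x) = a_i^T x - b_i:
  g_1((-3, 3)) = -4
Stationarity residual: grad f(x) + sum_i lambda_i a_i = (0, 0)
  -> stationarity OK
Primal feasibility (all g_i <= 0): OK
Dual feasibility (all lambda_i >= 0): OK
Complementary slackness (lambda_i * g_i(x) = 0 for all i): FAILS

Verdict: the first failing condition is complementary_slackness -> comp.

comp


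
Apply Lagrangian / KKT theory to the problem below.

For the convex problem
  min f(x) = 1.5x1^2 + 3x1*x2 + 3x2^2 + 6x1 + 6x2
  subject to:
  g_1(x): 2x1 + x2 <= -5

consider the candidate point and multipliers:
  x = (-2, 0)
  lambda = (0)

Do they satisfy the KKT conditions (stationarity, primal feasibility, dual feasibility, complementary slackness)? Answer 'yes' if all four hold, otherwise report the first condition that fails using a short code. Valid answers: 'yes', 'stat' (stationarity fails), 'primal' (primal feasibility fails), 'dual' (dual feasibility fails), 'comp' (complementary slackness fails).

Gradient of f: grad f(x) = Q x + c = (0, 0)
Constraint values g_i(x) = a_i^T x - b_i:
  g_1((-2, 0)) = 1
Stationarity residual: grad f(x) + sum_i lambda_i a_i = (0, 0)
  -> stationarity OK
Primal feasibility (all g_i <= 0): FAILS
Dual feasibility (all lambda_i >= 0): OK
Complementary slackness (lambda_i * g_i(x) = 0 for all i): OK

Verdict: the first failing condition is primal_feasibility -> primal.

primal


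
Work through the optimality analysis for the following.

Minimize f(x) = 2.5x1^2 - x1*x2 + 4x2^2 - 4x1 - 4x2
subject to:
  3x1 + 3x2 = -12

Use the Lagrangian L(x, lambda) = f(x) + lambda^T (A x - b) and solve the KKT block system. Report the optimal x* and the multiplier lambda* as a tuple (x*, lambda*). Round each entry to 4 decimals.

Form the Lagrangian:
  L(x, lambda) = (1/2) x^T Q x + c^T x + lambda^T (A x - b)
Stationarity (grad_x L = 0): Q x + c + A^T lambda = 0.
Primal feasibility: A x = b.

This gives the KKT block system:
  [ Q   A^T ] [ x     ]   [-c ]
  [ A    0  ] [ lambda ] = [ b ]

Solving the linear system:
  x*      = (-2.4, -1.6)
  lambda* = (4.8)
  f(x*)   = 36.8

x* = (-2.4, -1.6), lambda* = (4.8)


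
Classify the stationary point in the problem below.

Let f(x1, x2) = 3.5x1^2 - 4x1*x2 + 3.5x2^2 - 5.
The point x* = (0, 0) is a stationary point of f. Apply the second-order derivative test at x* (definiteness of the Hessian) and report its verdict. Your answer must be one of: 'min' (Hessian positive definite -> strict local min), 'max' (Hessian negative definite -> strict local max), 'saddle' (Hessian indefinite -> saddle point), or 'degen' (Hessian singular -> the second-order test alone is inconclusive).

Compute the Hessian H = grad^2 f:
  H = [[7, -4], [-4, 7]]
Verify stationarity: grad f(x*) = H x* + g = (0, 0).
Eigenvalues of H: 3, 11.
Both eigenvalues > 0, so H is positive definite -> x* is a strict local min.

min


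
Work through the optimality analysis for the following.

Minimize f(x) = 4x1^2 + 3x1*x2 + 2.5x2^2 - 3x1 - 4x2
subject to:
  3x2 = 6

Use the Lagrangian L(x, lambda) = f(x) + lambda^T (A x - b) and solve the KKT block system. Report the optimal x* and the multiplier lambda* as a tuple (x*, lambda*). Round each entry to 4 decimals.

Form the Lagrangian:
  L(x, lambda) = (1/2) x^T Q x + c^T x + lambda^T (A x - b)
Stationarity (grad_x L = 0): Q x + c + A^T lambda = 0.
Primal feasibility: A x = b.

This gives the KKT block system:
  [ Q   A^T ] [ x     ]   [-c ]
  [ A    0  ] [ lambda ] = [ b ]

Solving the linear system:
  x*      = (-0.375, 2)
  lambda* = (-1.625)
  f(x*)   = 1.4375

x* = (-0.375, 2), lambda* = (-1.625)


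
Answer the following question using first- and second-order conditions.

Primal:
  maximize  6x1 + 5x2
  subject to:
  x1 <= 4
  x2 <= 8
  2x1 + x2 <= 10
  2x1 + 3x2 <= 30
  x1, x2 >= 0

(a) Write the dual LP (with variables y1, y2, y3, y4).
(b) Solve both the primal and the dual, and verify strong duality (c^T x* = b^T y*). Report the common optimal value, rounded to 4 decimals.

The standard primal-dual pair for 'max c^T x s.t. A x <= b, x >= 0' is:
  Dual:  min b^T y  s.t.  A^T y >= c,  y >= 0.

So the dual LP is:
  minimize  4y1 + 8y2 + 10y3 + 30y4
  subject to:
    y1 + 2y3 + 2y4 >= 6
    y2 + y3 + 3y4 >= 5
    y1, y2, y3, y4 >= 0

Solving the primal: x* = (1, 8).
  primal value c^T x* = 46.
Solving the dual: y* = (0, 2, 3, 0).
  dual value b^T y* = 46.
Strong duality: c^T x* = b^T y*. Confirmed.

46


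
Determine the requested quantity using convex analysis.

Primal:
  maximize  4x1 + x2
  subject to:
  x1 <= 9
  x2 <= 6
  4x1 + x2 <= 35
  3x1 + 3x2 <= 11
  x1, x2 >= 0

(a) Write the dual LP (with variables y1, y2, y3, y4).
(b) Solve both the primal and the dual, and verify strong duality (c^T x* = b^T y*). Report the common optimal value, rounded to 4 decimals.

The standard primal-dual pair for 'max c^T x s.t. A x <= b, x >= 0' is:
  Dual:  min b^T y  s.t.  A^T y >= c,  y >= 0.

So the dual LP is:
  minimize  9y1 + 6y2 + 35y3 + 11y4
  subject to:
    y1 + 4y3 + 3y4 >= 4
    y2 + y3 + 3y4 >= 1
    y1, y2, y3, y4 >= 0

Solving the primal: x* = (3.6667, 0).
  primal value c^T x* = 14.6667.
Solving the dual: y* = (0, 0, 0, 1.3333).
  dual value b^T y* = 14.6667.
Strong duality: c^T x* = b^T y*. Confirmed.

14.6667


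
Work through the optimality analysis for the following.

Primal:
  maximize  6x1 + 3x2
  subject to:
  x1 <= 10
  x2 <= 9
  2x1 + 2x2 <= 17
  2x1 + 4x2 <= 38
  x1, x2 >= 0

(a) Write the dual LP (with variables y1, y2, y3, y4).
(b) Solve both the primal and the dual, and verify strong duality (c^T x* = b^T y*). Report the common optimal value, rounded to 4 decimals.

The standard primal-dual pair for 'max c^T x s.t. A x <= b, x >= 0' is:
  Dual:  min b^T y  s.t.  A^T y >= c,  y >= 0.

So the dual LP is:
  minimize  10y1 + 9y2 + 17y3 + 38y4
  subject to:
    y1 + 2y3 + 2y4 >= 6
    y2 + 2y3 + 4y4 >= 3
    y1, y2, y3, y4 >= 0

Solving the primal: x* = (8.5, 0).
  primal value c^T x* = 51.
Solving the dual: y* = (0, 0, 3, 0).
  dual value b^T y* = 51.
Strong duality: c^T x* = b^T y*. Confirmed.

51


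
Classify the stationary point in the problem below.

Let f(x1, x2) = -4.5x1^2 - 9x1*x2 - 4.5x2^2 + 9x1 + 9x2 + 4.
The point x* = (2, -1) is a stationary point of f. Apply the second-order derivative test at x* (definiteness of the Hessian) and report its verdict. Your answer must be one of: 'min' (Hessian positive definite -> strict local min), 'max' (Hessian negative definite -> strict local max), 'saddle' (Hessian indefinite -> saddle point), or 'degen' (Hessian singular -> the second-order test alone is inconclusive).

Compute the Hessian H = grad^2 f:
  H = [[-9, -9], [-9, -9]]
Verify stationarity: grad f(x*) = H x* + g = (0, 0).
Eigenvalues of H: -18, 0.
H has a zero eigenvalue (singular; negative semidefinite but not definite), so H is neither positive definite, negative definite, nor indefinite. The second-order test alone is inconclusive -> degen.
(Indeed, f is constant along the null direction of H through x*, so x* is not a strict local extremum.)

degen


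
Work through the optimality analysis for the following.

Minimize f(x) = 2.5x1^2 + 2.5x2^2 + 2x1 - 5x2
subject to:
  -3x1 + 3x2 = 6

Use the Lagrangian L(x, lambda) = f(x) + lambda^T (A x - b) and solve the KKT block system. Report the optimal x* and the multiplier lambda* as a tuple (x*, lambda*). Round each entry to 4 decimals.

Form the Lagrangian:
  L(x, lambda) = (1/2) x^T Q x + c^T x + lambda^T (A x - b)
Stationarity (grad_x L = 0): Q x + c + A^T lambda = 0.
Primal feasibility: A x = b.

This gives the KKT block system:
  [ Q   A^T ] [ x     ]   [-c ]
  [ A    0  ] [ lambda ] = [ b ]

Solving the linear system:
  x*      = (-0.7, 1.3)
  lambda* = (-0.5)
  f(x*)   = -2.45

x* = (-0.7, 1.3), lambda* = (-0.5)


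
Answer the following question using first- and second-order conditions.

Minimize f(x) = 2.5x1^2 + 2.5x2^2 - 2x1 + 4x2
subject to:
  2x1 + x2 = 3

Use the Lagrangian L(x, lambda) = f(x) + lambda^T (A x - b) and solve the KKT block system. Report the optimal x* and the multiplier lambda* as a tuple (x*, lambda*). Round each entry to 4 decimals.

Form the Lagrangian:
  L(x, lambda) = (1/2) x^T Q x + c^T x + lambda^T (A x - b)
Stationarity (grad_x L = 0): Q x + c + A^T lambda = 0.
Primal feasibility: A x = b.

This gives the KKT block system:
  [ Q   A^T ] [ x     ]   [-c ]
  [ A    0  ] [ lambda ] = [ b ]

Solving the linear system:
  x*      = (1.6, -0.2)
  lambda* = (-3)
  f(x*)   = 2.5

x* = (1.6, -0.2), lambda* = (-3)


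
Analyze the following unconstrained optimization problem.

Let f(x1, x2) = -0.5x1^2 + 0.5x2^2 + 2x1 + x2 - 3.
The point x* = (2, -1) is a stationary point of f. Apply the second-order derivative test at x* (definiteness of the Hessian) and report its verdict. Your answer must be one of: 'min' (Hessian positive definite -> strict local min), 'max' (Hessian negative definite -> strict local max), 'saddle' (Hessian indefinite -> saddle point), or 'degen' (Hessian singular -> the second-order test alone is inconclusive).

Compute the Hessian H = grad^2 f:
  H = [[-1, 0], [0, 1]]
Verify stationarity: grad f(x*) = H x* + g = (0, 0).
Eigenvalues of H: -1, 1.
Eigenvalues have mixed signs, so H is indefinite -> x* is a saddle point.

saddle


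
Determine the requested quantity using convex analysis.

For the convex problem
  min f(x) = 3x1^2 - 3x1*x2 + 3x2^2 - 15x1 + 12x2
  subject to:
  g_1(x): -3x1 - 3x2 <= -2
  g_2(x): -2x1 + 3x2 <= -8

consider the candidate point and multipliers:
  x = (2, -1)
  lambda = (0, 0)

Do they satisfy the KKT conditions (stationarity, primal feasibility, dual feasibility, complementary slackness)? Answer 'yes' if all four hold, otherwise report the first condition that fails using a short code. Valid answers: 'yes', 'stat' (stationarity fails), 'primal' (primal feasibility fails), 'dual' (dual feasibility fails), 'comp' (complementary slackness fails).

Gradient of f: grad f(x) = Q x + c = (0, 0)
Constraint values g_i(x) = a_i^T x - b_i:
  g_1((2, -1)) = -1
  g_2((2, -1)) = 1
Stationarity residual: grad f(x) + sum_i lambda_i a_i = (0, 0)
  -> stationarity OK
Primal feasibility (all g_i <= 0): FAILS
Dual feasibility (all lambda_i >= 0): OK
Complementary slackness (lambda_i * g_i(x) = 0 for all i): OK

Verdict: the first failing condition is primal_feasibility -> primal.

primal


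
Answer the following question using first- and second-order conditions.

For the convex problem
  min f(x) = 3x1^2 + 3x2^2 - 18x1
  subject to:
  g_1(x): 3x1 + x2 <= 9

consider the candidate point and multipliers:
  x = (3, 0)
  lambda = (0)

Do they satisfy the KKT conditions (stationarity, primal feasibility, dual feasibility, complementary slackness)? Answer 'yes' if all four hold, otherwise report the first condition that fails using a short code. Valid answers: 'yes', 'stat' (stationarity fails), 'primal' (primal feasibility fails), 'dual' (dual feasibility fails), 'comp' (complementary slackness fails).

Gradient of f: grad f(x) = Q x + c = (0, 0)
Constraint values g_i(x) = a_i^T x - b_i:
  g_1((3, 0)) = 0
Stationarity residual: grad f(x) + sum_i lambda_i a_i = (0, 0)
  -> stationarity OK
Primal feasibility (all g_i <= 0): OK
Dual feasibility (all lambda_i >= 0): OK
Complementary slackness (lambda_i * g_i(x) = 0 for all i): OK

Verdict: yes, KKT holds.

yes


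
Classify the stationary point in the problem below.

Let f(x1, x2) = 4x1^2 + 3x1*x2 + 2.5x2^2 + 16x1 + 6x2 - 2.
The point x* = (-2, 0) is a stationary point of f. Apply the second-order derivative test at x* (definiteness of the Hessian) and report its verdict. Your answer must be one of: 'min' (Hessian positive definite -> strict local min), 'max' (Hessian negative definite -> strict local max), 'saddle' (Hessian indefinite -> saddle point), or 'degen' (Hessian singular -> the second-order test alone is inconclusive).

Compute the Hessian H = grad^2 f:
  H = [[8, 3], [3, 5]]
Verify stationarity: grad f(x*) = H x* + g = (0, 0).
Eigenvalues of H: 3.1459, 9.8541.
Both eigenvalues > 0, so H is positive definite -> x* is a strict local min.

min


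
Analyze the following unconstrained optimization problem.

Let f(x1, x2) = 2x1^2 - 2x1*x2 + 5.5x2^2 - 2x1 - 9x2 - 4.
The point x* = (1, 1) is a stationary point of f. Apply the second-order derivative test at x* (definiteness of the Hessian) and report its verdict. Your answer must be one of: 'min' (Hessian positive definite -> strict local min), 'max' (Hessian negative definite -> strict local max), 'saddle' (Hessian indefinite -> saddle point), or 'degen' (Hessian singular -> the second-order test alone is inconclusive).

Compute the Hessian H = grad^2 f:
  H = [[4, -2], [-2, 11]]
Verify stationarity: grad f(x*) = H x* + g = (0, 0).
Eigenvalues of H: 3.4689, 11.5311.
Both eigenvalues > 0, so H is positive definite -> x* is a strict local min.

min


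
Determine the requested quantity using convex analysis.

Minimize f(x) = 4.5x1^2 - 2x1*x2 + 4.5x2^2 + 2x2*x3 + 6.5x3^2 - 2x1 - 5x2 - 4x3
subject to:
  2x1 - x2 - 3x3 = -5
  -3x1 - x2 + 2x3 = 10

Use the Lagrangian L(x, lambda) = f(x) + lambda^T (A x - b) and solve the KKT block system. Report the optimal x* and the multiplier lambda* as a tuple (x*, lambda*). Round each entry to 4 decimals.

Form the Lagrangian:
  L(x, lambda) = (1/2) x^T Q x + c^T x + lambda^T (A x - b)
Stationarity (grad_x L = 0): Q x + c + A^T lambda = 0.
Primal feasibility: A x = b.

This gives the KKT block system:
  [ Q   A^T ] [ x     ]   [-c ]
  [ A    0  ] [ lambda ] = [ b ]

Solving the linear system:
  x*      = (-2.1935, -1.8065, 0.8065)
  lambda* = (-5.529, -9.729)
  f(x*)   = 39.9194

x* = (-2.1935, -1.8065, 0.8065), lambda* = (-5.529, -9.729)
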